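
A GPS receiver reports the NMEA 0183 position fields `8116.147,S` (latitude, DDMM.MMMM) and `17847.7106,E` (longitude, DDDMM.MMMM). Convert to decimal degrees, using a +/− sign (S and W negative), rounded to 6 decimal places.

φ: split at 2 digits → 81° and 16.147′; 81 + 16.147/60 = 81.2691167
hemisphere S, so the sign is −
λ: degrees = first 3 digits = 178, minutes = 47.7106; 178 + 47.7106/60 = 178.7951767
E → positive

-81.269117, 178.795177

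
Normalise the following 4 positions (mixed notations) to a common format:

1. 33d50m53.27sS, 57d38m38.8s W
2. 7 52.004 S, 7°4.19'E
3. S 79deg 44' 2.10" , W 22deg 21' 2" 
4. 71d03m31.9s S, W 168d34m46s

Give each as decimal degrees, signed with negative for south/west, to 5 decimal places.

Point 1:
  φ: 50′ + 53.27″ = 50.88783′; 33 + 50.88783/60 = 33.848131
  hemisphere S, so the sign is −
  Longitude: 38′ + 38.8″ = 38.64667′; 57 + 38.64667/60 = 57.644111
  W → negative
Point 2:
  φ: 7 + 52.004/60 = 7.866733
  S ⇒ negate
  λ: 7 + 4.19/60 = 7.069833
  E → positive
Point 3:
  Latitude: 44′ + 2.1″ = 44.03500′; 79 + 44.03500/60 = 79.733917
  S ⇒ negate
  λ: 22 + 21/60 + 2/3600 = 22.350556
  W → negative
Point 4:
  Lat: 71° + 3/60 + 31.9/3600 = 71 + 0.050000 + 0.008861 = 71.058861
  S ⇒ negate
  Lon: 34′ + 46″ = 34.76667′; 168 + 34.76667/60 = 168.579444
  hemisphere W, so the sign is −

1. -33.84813, -57.64411
2. -7.86673, 7.06983
3. -79.73392, -22.35056
4. -71.05886, -168.57944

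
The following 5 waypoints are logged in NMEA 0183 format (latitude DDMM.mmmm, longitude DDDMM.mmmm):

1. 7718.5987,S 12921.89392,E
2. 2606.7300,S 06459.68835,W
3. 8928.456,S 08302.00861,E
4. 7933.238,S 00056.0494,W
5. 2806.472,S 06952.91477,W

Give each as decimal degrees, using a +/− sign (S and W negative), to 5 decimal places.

1. -77.30998, 129.36490
2. -26.11217, -64.99481
3. -89.47427, 83.03348
4. -79.55397, -0.93416
5. -28.10787, -69.88191

Point 1:
  Latitude: degrees = first 2 digits = 77, minutes = 18.5987; 77 + 18.5987/60 = 77.309978
  S ⇒ negate
  λ: degrees = first 3 digits = 129, minutes = 21.89392; 129 + 21.89392/60 = 129.364899
  E ⇒ keep positive
Point 2:
  Lat: degrees = first 2 digits = 26, minutes = 6.73; 26 + 6.73/60 = 26.112167
  S → negative
  Lon: degrees = first 3 digits = 64, minutes = 59.68835; 64 + 59.68835/60 = 64.994806
  hemisphere W, so the sign is −
Point 3:
  Lat: degrees = first 2 digits = 89, minutes = 28.456; 89 + 28.456/60 = 89.474267
  hemisphere S, so the sign is −
  Lon: split at 3 digits → 083° and 2.00861′; 83 + 2.00861/60 = 83.033477
  E ⇒ keep positive
Point 4:
  φ: degrees = first 2 digits = 79, minutes = 33.238; 79 + 33.238/60 = 79.553967
  S ⇒ negate
  λ: degrees = first 3 digits = 0, minutes = 56.0494; 0 + 56.0494/60 = 0.934157
  W ⇒ negate
Point 5:
  φ: degrees = first 2 digits = 28, minutes = 6.472; 28 + 6.472/60 = 28.107867
  hemisphere S, so the sign is −
  λ: split at 3 digits → 069° and 52.91477′; 69 + 52.91477/60 = 69.881913
  hemisphere W, so the sign is −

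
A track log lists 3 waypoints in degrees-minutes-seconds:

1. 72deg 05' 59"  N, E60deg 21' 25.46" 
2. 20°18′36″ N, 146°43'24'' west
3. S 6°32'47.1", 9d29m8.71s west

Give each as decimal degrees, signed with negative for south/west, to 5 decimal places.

1. 72.09972, 60.35707
2. 20.31000, -146.72333
3. -6.54642, -9.48575

Point 1:
  Latitude: 72° + 5/60 + 59/3600 = 72 + 0.083333 + 0.016389 = 72.099722
  N ⇒ keep positive
  Longitude: 60° + 21/60 + 25.46/3600 = 60 + 0.350000 + 0.007072 = 60.357072
  E → positive
Point 2:
  Lat: 18′ + 36″ = 18.60000′; 20 + 18.60000/60 = 20.310000
  N ⇒ keep positive
  Longitude: 43′ + 24″ = 43.40000′; 146 + 43.40000/60 = 146.723333
  hemisphere W, so the sign is −
Point 3:
  Latitude: 32′ + 47.1″ = 32.78500′; 6 + 32.78500/60 = 6.546417
  hemisphere S, so the sign is −
  Lon: 9 + 29/60 + 8.71/3600 = 9.485753
  W ⇒ negate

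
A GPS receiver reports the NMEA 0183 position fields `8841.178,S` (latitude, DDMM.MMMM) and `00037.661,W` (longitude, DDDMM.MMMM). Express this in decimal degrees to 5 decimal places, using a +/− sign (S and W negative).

-88.68630, -0.62768

Latitude: split at 2 digits → 88° and 41.178′; 88 + 41.178/60 = 88.686300
hemisphere S, so the sign is −
Longitude: degrees = first 3 digits = 0, minutes = 37.661; 0 + 37.661/60 = 0.627683
W ⇒ negate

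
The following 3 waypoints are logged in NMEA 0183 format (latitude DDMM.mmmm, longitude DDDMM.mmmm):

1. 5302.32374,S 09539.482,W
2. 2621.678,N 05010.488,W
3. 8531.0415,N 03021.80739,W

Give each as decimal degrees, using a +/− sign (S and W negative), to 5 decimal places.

Point 1:
  Lat: split at 2 digits → 53° and 2.32374′; 53 + 2.32374/60 = 53.038729
  hemisphere S, so the sign is −
  Lon: degrees = first 3 digits = 95, minutes = 39.482; 95 + 39.482/60 = 95.658033
  W ⇒ negate
Point 2:
  Lat: degrees = first 2 digits = 26, minutes = 21.678; 26 + 21.678/60 = 26.361300
  N → positive
  Longitude: degrees = first 3 digits = 50, minutes = 10.488; 50 + 10.488/60 = 50.174800
  W → negative
Point 3:
  Latitude: degrees = first 2 digits = 85, minutes = 31.0415; 85 + 31.0415/60 = 85.517358
  N → positive
  Lon: degrees = first 3 digits = 30, minutes = 21.80739; 30 + 21.80739/60 = 30.363457
  W → negative

1. -53.03873, -95.65803
2. 26.36130, -50.17480
3. 85.51736, -30.36346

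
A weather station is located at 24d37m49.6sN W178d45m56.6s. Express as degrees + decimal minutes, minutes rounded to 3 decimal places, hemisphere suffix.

φ: 37 + 49.6/60 = 37.82667′
λ: seconds/60 = 0.94333; minutes = 45 + 0.94333 = 45.94333

24° 37.827′ N, 178° 45.943′ W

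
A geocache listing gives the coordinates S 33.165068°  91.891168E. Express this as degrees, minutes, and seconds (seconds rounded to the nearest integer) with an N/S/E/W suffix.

33°09′54″ S, 91°53′28″ E

Latitude: 0.165068 × 60 = 9.90408′ → 9′, remainder × 60 = 54.24″
λ: whole degrees 91; 53.47008′ → 53′ and 28.20″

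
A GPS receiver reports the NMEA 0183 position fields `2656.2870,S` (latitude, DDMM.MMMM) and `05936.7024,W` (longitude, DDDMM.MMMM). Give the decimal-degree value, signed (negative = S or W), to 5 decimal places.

-26.93812, -59.61171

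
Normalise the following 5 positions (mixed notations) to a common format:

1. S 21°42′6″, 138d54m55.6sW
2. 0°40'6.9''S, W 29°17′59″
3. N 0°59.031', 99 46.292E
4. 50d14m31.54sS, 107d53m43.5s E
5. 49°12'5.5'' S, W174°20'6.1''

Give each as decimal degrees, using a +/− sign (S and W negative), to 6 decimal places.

1. -21.701667, -138.915444
2. -0.668583, -29.299722
3. 0.983850, 99.771533
4. -50.242094, 107.895417
5. -49.201528, -174.335028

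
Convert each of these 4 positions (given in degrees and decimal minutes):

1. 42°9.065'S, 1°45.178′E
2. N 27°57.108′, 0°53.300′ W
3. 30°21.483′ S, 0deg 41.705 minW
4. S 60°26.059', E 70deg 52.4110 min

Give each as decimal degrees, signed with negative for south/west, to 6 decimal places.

Point 1:
  φ: 9.065′ = 0.151083°; total 42.1510833
  hemisphere S, so the sign is −
  Lon: 1 + 45.178/60 = 1.7529667
  E → positive
Point 2:
  Latitude: 27 + 57.108/60 = 27.9518000
  N → positive
  λ: 0 + 53.3/60 = 0.8883333
  W ⇒ negate
Point 3:
  Latitude: 21.483′ = 0.358050°; total 30.3580500
  hemisphere S, so the sign is −
  λ: 41.705′ = 0.695083°; total 0.6950833
  W ⇒ negate
Point 4:
  Lat: 60 + 26.059/60 = 60.4343167
  S → negative
  Lon: 70 + 52.411/60 = 70.8735167
  E → positive

1. -42.151083, 1.752967
2. 27.951800, -0.888333
3. -30.358050, -0.695083
4. -60.434317, 70.873517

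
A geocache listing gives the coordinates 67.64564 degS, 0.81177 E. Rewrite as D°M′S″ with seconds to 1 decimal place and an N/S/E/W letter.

Latitude: whole degrees 67; 38.73840′ → 38′ and 44.304″
Lon: whole degrees 0; 48.70620′ → 48′ and 42.372″

67°38′44.3″ S, 0°48′42.4″ E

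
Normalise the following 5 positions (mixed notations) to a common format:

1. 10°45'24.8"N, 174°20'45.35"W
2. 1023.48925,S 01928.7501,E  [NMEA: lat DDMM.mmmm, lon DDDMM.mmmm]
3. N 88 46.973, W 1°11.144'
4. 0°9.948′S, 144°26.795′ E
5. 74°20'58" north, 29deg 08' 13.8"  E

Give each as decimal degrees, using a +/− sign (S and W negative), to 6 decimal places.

1. 10.756889, -174.345931
2. -10.391488, 19.479168
3. 88.782883, -1.185733
4. -0.165800, 144.446583
5. 74.349444, 29.137167

Point 1:
  φ: 45′ + 24.8″ = 45.41333′; 10 + 45.41333/60 = 10.7568889
  N → positive
  λ: 174° + 20/60 + 45.35/3600 = 174 + 0.333333 + 0.012597 = 174.3459306
  hemisphere W, so the sign is −
Point 2:
  φ: degrees = first 2 digits = 10, minutes = 23.48925; 10 + 23.48925/60 = 10.3914875
  hemisphere S, so the sign is −
  Longitude: degrees = first 3 digits = 19, minutes = 28.7501; 19 + 28.7501/60 = 19.4791683
  E → positive
Point 3:
  Latitude: 88 + 46.973/60 = 88.7828833
  N → positive
  Lon: 1 + 11.144/60 = 1.1857333
  W → negative
Point 4:
  Lat: 0 + 9.948/60 = 0.1658000
  S ⇒ negate
  Longitude: 144 + 26.795/60 = 144.4465833
  E ⇒ keep positive
Point 5:
  Lat: 20′ + 58″ = 20.96667′; 74 + 20.96667/60 = 74.3494444
  N → positive
  λ: 29° + 8/60 + 13.8/3600 = 29 + 0.133333 + 0.003833 = 29.1371667
  E ⇒ keep positive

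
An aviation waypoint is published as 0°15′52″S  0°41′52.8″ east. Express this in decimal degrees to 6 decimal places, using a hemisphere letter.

Lat: 0 + 15/60 + 52/3600 = 0.2644444
Lon: 0° + 41/60 + 52.8/3600 = 0 + 0.683333 + 0.014667 = 0.6980000

0.264444° S, 0.698000° E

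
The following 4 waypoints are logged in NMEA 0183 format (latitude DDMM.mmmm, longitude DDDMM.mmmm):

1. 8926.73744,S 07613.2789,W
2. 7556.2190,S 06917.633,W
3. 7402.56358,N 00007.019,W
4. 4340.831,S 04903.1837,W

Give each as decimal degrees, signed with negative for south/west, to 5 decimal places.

1. -89.44562, -76.22132
2. -75.93698, -69.29388
3. 74.04273, -0.11698
4. -43.68052, -49.05306

Point 1:
  φ: degrees = first 2 digits = 89, minutes = 26.73744; 89 + 26.73744/60 = 89.445624
  S ⇒ negate
  Longitude: degrees = first 3 digits = 76, minutes = 13.2789; 76 + 13.2789/60 = 76.221315
  hemisphere W, so the sign is −
Point 2:
  φ: split at 2 digits → 75° and 56.219′; 75 + 56.219/60 = 75.936983
  S ⇒ negate
  Longitude: split at 3 digits → 069° and 17.633′; 69 + 17.633/60 = 69.293883
  W ⇒ negate
Point 3:
  Lat: split at 2 digits → 74° and 2.56358′; 74 + 2.56358/60 = 74.042726
  N → positive
  Lon: degrees = first 3 digits = 0, minutes = 7.019; 0 + 7.019/60 = 0.116983
  W ⇒ negate
Point 4:
  Lat: split at 2 digits → 43° and 40.831′; 43 + 40.831/60 = 43.680517
  hemisphere S, so the sign is −
  Longitude: degrees = first 3 digits = 49, minutes = 3.1837; 49 + 3.1837/60 = 49.053062
  W ⇒ negate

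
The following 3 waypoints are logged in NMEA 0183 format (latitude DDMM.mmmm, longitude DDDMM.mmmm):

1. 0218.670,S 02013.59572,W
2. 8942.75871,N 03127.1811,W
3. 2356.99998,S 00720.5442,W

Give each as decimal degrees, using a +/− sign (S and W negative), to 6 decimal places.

1. -2.311167, -20.226595
2. 89.712645, -31.453018
3. -23.950000, -7.342403

Point 1:
  Latitude: split at 2 digits → 02° and 18.67′; 2 + 18.67/60 = 2.3111667
  hemisphere S, so the sign is −
  Longitude: split at 3 digits → 020° and 13.59572′; 20 + 13.59572/60 = 20.2265953
  W ⇒ negate
Point 2:
  φ: split at 2 digits → 89° and 42.75871′; 89 + 42.75871/60 = 89.7126452
  N → positive
  Longitude: degrees = first 3 digits = 31, minutes = 27.1811; 31 + 27.1811/60 = 31.4530183
  W → negative
Point 3:
  Latitude: degrees = first 2 digits = 23, minutes = 56.99998; 23 + 56.99998/60 = 23.9499997
  S ⇒ negate
  Lon: degrees = first 3 digits = 7, minutes = 20.5442; 7 + 20.5442/60 = 7.3424033
  hemisphere W, so the sign is −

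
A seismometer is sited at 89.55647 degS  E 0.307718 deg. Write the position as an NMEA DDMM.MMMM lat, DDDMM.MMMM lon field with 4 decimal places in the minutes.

φ: 89° + 0.556470 × 60 = 89° 33.388200′
λ: 0° + 0.307718 × 60 = 0° 18.463080′

8933.3882,S / 00018.4631,E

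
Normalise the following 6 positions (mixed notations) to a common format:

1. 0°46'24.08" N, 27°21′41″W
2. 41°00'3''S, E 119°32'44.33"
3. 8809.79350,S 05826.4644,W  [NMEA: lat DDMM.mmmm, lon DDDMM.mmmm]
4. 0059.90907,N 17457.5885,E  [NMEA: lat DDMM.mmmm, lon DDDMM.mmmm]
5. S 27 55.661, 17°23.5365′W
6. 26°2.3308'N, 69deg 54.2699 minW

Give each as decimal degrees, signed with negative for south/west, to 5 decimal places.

1. 0.77336, -27.36139
2. -41.00083, 119.54565
3. -88.16323, -58.44107
4. 0.99848, 174.95981
5. -27.92768, -17.39228
6. 26.03885, -69.90450

Point 1:
  φ: 0° + 46/60 + 24.08/3600 = 0 + 0.766667 + 0.006689 = 0.773356
  N ⇒ keep positive
  Longitude: 27° + 21/60 + 41/3600 = 27 + 0.350000 + 0.011389 = 27.361389
  W ⇒ negate
Point 2:
  Lat: 0′ + 3″ = 0.05000′; 41 + 0.05000/60 = 41.000833
  S ⇒ negate
  Longitude: 32′ + 44.33″ = 32.73883′; 119 + 32.73883/60 = 119.545647
  E ⇒ keep positive
Point 3:
  φ: split at 2 digits → 88° and 9.7935′; 88 + 9.7935/60 = 88.163225
  S ⇒ negate
  Lon: degrees = first 3 digits = 58, minutes = 26.4644; 58 + 26.4644/60 = 58.441073
  W → negative
Point 4:
  Lat: split at 2 digits → 00° and 59.90907′; 0 + 59.90907/60 = 0.998485
  N ⇒ keep positive
  λ: degrees = first 3 digits = 174, minutes = 57.5885; 174 + 57.5885/60 = 174.959808
  E ⇒ keep positive
Point 5:
  φ: 27 + 55.661/60 = 27.927683
  S → negative
  Longitude: 23.5365′ = 0.392275°; total 17.392275
  hemisphere W, so the sign is −
Point 6:
  φ: 2.3308′ = 0.038847°; total 26.038847
  N → positive
  Lon: 54.2699′ = 0.904498°; total 69.904498
  W → negative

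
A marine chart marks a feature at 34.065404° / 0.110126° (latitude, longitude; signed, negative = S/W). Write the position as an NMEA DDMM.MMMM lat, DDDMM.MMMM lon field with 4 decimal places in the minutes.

Latitude: minutes = (34.065404 − 34) × 60 = 3.924240
λ: 0° + 0.110126 × 60 = 0° 6.607560′

3403.9242,N / 00006.6076,E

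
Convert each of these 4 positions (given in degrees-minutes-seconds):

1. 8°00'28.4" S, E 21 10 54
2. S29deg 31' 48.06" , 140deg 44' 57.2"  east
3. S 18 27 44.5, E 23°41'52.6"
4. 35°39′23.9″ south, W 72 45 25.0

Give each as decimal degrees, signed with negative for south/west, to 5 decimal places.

1. -8.00789, 21.18167
2. -29.53002, 140.74922
3. -18.46236, 23.69794
4. -35.65664, -72.75694

Point 1:
  φ: 8° + 0/60 + 28.4/3600 = 8 + 0.000000 + 0.007889 = 8.007889
  S ⇒ negate
  Longitude: 21° + 10/60 + 54/3600 = 21 + 0.166667 + 0.015000 = 21.181667
  E ⇒ keep positive
Point 2:
  φ: 31′ + 48.06″ = 31.80100′; 29 + 31.80100/60 = 29.530017
  S ⇒ negate
  Longitude: 140 + 44/60 + 57.2/3600 = 140.749222
  E ⇒ keep positive
Point 3:
  φ: 18 + 27/60 + 44.5/3600 = 18.462361
  hemisphere S, so the sign is −
  λ: 41′ + 52.6″ = 41.87667′; 23 + 41.87667/60 = 23.697944
  E → positive
Point 4:
  Lat: 35° + 39/60 + 23.9/3600 = 35 + 0.650000 + 0.006639 = 35.656639
  S → negative
  Longitude: 72° + 45/60 + 25/3600 = 72 + 0.750000 + 0.006944 = 72.756944
  W → negative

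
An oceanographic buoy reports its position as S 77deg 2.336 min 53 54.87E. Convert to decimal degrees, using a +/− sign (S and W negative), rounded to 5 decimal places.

φ: 2.336′ = 0.038933°; total 77.038933
hemisphere S, so the sign is −
λ: 54.87′ = 0.914500°; total 53.914500
E → positive

-77.03893, 53.91450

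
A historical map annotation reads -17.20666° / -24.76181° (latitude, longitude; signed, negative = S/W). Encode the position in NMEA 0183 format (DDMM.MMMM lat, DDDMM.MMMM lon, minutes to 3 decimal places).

1712.400,S / 02445.709,W

Latitude is negative → S; |value| = 17.206660
φ: minutes = (17.206660 − 17) × 60 = 12.39960
Longitude is negative → W; |value| = 24.761810
λ: 24° + 0.761810 × 60 = 24° 45.70860′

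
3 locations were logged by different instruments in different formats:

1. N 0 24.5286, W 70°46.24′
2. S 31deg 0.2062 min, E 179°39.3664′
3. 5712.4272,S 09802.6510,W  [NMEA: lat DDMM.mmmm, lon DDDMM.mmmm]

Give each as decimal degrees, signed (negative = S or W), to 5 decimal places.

1. 0.40881, -70.77067
2. -31.00344, 179.65611
3. -57.20712, -98.04418

Point 1:
  Lat: 24.5286′ = 0.408810°; total 0.408810
  N → positive
  λ: 70 + 46.24/60 = 70.770667
  hemisphere W, so the sign is −
Point 2:
  Lat: 0.2062′ = 0.003437°; total 31.003437
  hemisphere S, so the sign is −
  λ: 179 + 39.3664/60 = 179.656107
  E ⇒ keep positive
Point 3:
  φ: degrees = first 2 digits = 57, minutes = 12.4272; 57 + 12.4272/60 = 57.207120
  hemisphere S, so the sign is −
  Longitude: split at 3 digits → 098° and 2.651′; 98 + 2.651/60 = 98.044183
  W ⇒ negate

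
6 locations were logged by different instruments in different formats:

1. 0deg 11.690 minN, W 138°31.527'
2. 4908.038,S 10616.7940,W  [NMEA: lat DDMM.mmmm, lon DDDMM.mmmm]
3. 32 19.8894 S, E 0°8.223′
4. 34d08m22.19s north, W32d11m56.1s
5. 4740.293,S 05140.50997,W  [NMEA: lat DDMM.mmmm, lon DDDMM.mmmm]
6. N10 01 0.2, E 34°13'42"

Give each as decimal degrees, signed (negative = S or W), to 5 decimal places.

Point 1:
  φ: 0 + 11.69/60 = 0.194833
  N → positive
  λ: 138 + 31.527/60 = 138.525450
  W → negative
Point 2:
  Lat: split at 2 digits → 49° and 8.038′; 49 + 8.038/60 = 49.133967
  S ⇒ negate
  Longitude: split at 3 digits → 106° and 16.794′; 106 + 16.794/60 = 106.279900
  hemisphere W, so the sign is −
Point 3:
  Latitude: 19.8894′ = 0.331490°; total 32.331490
  S ⇒ negate
  Longitude: 0 + 8.223/60 = 0.137050
  E ⇒ keep positive
Point 4:
  Lat: 34° + 8/60 + 22.19/3600 = 34 + 0.133333 + 0.006164 = 34.139497
  N ⇒ keep positive
  λ: 32 + 11/60 + 56.1/3600 = 32.198917
  W ⇒ negate
Point 5:
  Lat: degrees = first 2 digits = 47, minutes = 40.293; 47 + 40.293/60 = 47.671550
  S ⇒ negate
  Longitude: split at 3 digits → 051° and 40.50997′; 51 + 40.50997/60 = 51.675166
  W → negative
Point 6:
  Lat: 10° + 1/60 + 0.2/3600 = 10 + 0.016667 + 0.000056 = 10.016722
  N → positive
  Longitude: 13′ + 42″ = 13.70000′; 34 + 13.70000/60 = 34.228333
  E → positive

1. 0.19483, -138.52545
2. -49.13397, -106.27990
3. -32.33149, 0.13705
4. 34.13950, -32.19892
5. -47.67155, -51.67517
6. 10.01672, 34.22833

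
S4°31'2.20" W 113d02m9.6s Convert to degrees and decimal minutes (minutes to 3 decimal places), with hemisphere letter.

4° 31.037′ S, 113° 2.160′ W

Latitude: 31 + 2.2/60 = 31.03667′
Lon: 2 + 9.6/60 = 2.16000′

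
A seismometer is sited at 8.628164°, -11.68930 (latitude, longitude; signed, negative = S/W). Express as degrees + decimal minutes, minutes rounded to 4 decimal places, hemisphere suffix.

Lat: minutes = (8.628164 − 8) × 60 = 37.689840
Longitude is negative → W; |value| = 11.689300
λ: minutes = (11.689300 − 11) × 60 = 41.358000

8° 37.6898′ N, 11° 41.3580′ W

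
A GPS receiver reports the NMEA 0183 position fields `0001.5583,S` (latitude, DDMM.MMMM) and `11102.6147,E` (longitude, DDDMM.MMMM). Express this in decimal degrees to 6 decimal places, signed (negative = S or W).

-0.025972, 111.043578

Lat: split at 2 digits → 00° and 1.5583′; 0 + 1.5583/60 = 0.0259717
hemisphere S, so the sign is −
λ: degrees = first 3 digits = 111, minutes = 2.6147; 111 + 2.6147/60 = 111.0435783
E ⇒ keep positive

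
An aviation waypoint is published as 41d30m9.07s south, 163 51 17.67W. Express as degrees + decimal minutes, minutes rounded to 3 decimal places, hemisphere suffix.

φ: seconds/60 = 0.15117; minutes = 30 + 0.15117 = 30.15117
Longitude: 51 + 17.67/60 = 51.29450′

41° 30.151′ S, 163° 51.295′ W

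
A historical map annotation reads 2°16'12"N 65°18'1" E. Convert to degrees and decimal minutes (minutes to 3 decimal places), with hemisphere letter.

Lat: 16 + 12/60 = 16.20000′
Longitude: 18 + 1/60 = 18.01667′

2° 16.200′ N, 65° 18.017′ E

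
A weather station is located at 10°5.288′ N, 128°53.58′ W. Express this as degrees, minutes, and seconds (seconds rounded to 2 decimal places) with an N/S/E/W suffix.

10°05′17.28″ N, 128°53′34.80″ W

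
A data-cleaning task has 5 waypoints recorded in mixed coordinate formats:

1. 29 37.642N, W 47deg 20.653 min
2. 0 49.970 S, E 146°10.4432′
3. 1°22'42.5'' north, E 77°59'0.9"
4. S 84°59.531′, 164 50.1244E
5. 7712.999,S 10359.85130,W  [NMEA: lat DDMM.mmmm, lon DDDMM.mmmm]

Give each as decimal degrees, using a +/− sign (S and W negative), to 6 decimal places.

1. 29.627367, -47.344217
2. -0.832833, 146.174053
3. 1.378472, 77.983583
4. -84.992183, 164.835407
5. -77.216650, -103.997522

Point 1:
  φ: 37.642′ = 0.627367°; total 29.6273667
  N ⇒ keep positive
  Longitude: 47 + 20.653/60 = 47.3442167
  hemisphere W, so the sign is −
Point 2:
  φ: 49.97′ = 0.832833°; total 0.8328333
  hemisphere S, so the sign is −
  Lon: 146 + 10.4432/60 = 146.1740533
  E ⇒ keep positive
Point 3:
  Lat: 1° + 22/60 + 42.5/3600 = 1 + 0.366667 + 0.011806 = 1.3784722
  N → positive
  Lon: 77 + 59/60 + 0.9/3600 = 77.9835833
  E ⇒ keep positive
Point 4:
  Latitude: 59.531′ = 0.992183°; total 84.9921833
  hemisphere S, so the sign is −
  Lon: 164 + 50.1244/60 = 164.8354067
  E ⇒ keep positive
Point 5:
  Latitude: split at 2 digits → 77° and 12.999′; 77 + 12.999/60 = 77.2166500
  S → negative
  Lon: split at 3 digits → 103° and 59.8513′; 103 + 59.8513/60 = 103.9975217
  hemisphere W, so the sign is −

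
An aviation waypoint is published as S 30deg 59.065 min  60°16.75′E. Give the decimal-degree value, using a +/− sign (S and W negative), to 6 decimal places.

Latitude: 30 + 59.065/60 = 30.9844167
hemisphere S, so the sign is −
λ: 16.75′ = 0.279167°; total 60.2791667
E ⇒ keep positive

-30.984417, 60.279167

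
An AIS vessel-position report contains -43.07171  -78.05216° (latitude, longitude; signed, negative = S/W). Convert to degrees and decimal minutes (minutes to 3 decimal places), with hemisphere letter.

43° 4.303′ S, 78° 3.130′ W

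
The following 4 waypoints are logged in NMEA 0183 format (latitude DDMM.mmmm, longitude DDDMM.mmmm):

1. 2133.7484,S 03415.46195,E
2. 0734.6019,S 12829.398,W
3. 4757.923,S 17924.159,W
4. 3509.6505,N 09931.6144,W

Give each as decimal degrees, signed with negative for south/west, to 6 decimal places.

1. -21.562473, 34.257699
2. -7.576698, -128.489967
3. -47.965383, -179.402650
4. 35.160842, -99.526907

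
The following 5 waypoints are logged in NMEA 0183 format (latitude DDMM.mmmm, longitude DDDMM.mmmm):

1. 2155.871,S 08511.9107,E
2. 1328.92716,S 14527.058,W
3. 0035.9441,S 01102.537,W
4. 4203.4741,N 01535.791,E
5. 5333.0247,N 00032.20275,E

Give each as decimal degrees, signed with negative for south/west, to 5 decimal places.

Point 1:
  Lat: split at 2 digits → 21° and 55.871′; 21 + 55.871/60 = 21.931183
  hemisphere S, so the sign is −
  Longitude: degrees = first 3 digits = 85, minutes = 11.9107; 85 + 11.9107/60 = 85.198512
  E → positive
Point 2:
  Lat: degrees = first 2 digits = 13, minutes = 28.92716; 13 + 28.92716/60 = 13.482119
  hemisphere S, so the sign is −
  Lon: degrees = first 3 digits = 145, minutes = 27.058; 145 + 27.058/60 = 145.450967
  hemisphere W, so the sign is −
Point 3:
  Latitude: split at 2 digits → 00° and 35.9441′; 0 + 35.9441/60 = 0.599068
  S ⇒ negate
  Lon: split at 3 digits → 011° and 2.537′; 11 + 2.537/60 = 11.042283
  hemisphere W, so the sign is −
Point 4:
  φ: degrees = first 2 digits = 42, minutes = 3.4741; 42 + 3.4741/60 = 42.057902
  N ⇒ keep positive
  Lon: split at 3 digits → 015° and 35.791′; 15 + 35.791/60 = 15.596517
  E ⇒ keep positive
Point 5:
  Lat: split at 2 digits → 53° and 33.0247′; 53 + 33.0247/60 = 53.550412
  N → positive
  Longitude: degrees = first 3 digits = 0, minutes = 32.20275; 0 + 32.20275/60 = 0.536713
  E ⇒ keep positive

1. -21.93118, 85.19851
2. -13.48212, -145.45097
3. -0.59907, -11.04228
4. 42.05790, 15.59652
5. 53.55041, 0.53671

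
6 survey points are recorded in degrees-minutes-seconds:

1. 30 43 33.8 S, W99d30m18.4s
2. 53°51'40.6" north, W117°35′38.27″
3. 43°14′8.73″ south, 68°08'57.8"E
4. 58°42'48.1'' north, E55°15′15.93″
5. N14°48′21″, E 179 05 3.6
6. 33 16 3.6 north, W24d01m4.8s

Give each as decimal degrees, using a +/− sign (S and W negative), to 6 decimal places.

Point 1:
  Latitude: 30 + 43/60 + 33.8/3600 = 30.7260556
  hemisphere S, so the sign is −
  λ: 99 + 30/60 + 18.4/3600 = 99.5051111
  hemisphere W, so the sign is −
Point 2:
  Latitude: 51′ + 40.6″ = 51.67667′; 53 + 51.67667/60 = 53.8612778
  N → positive
  λ: 35′ + 38.27″ = 35.63783′; 117 + 35.63783/60 = 117.5939639
  W → negative
Point 3:
  Latitude: 43° + 14/60 + 8.73/3600 = 43 + 0.233333 + 0.002425 = 43.2357583
  S → negative
  λ: 68 + 8/60 + 57.8/3600 = 68.1493889
  E → positive
Point 4:
  φ: 42′ + 48.1″ = 42.80167′; 58 + 42.80167/60 = 58.7133611
  N → positive
  Longitude: 55 + 15/60 + 15.93/3600 = 55.2544250
  E ⇒ keep positive
Point 5:
  Latitude: 48′ + 21″ = 48.35000′; 14 + 48.35000/60 = 14.8058333
  N ⇒ keep positive
  Longitude: 179 + 5/60 + 3.6/3600 = 179.0843333
  E → positive
Point 6:
  Lat: 33° + 16/60 + 3.6/3600 = 33 + 0.266667 + 0.001000 = 33.2676667
  N → positive
  λ: 1′ + 4.8″ = 1.08000′; 24 + 1.08000/60 = 24.0180000
  W → negative

1. -30.726056, -99.505111
2. 53.861278, -117.593964
3. -43.235758, 68.149389
4. 58.713361, 55.254425
5. 14.805833, 179.084333
6. 33.267667, -24.018000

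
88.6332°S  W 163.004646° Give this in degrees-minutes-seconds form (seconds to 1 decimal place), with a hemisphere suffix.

φ: 0.633200° → 37.99200′; 0.99200 × 60 = 59.520″
Lon: 0.004646° → 0.27876′; 0.27876 × 60 = 16.726″

88°37′59.5″ S, 163°00′16.7″ W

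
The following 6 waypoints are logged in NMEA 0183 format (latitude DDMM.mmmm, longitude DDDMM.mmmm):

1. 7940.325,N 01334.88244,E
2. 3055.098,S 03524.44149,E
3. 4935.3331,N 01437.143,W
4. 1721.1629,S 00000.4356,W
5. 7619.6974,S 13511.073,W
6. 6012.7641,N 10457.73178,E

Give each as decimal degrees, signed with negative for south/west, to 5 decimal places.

Point 1:
  Lat: degrees = first 2 digits = 79, minutes = 40.325; 79 + 40.325/60 = 79.672083
  N → positive
  Longitude: degrees = first 3 digits = 13, minutes = 34.88244; 13 + 34.88244/60 = 13.581374
  E ⇒ keep positive
Point 2:
  Latitude: degrees = first 2 digits = 30, minutes = 55.098; 30 + 55.098/60 = 30.918300
  hemisphere S, so the sign is −
  Longitude: split at 3 digits → 035° and 24.44149′; 35 + 24.44149/60 = 35.407358
  E → positive
Point 3:
  Latitude: split at 2 digits → 49° and 35.3331′; 49 + 35.3331/60 = 49.588885
  N ⇒ keep positive
  λ: split at 3 digits → 014° and 37.143′; 14 + 37.143/60 = 14.619050
  W → negative
Point 4:
  Lat: degrees = first 2 digits = 17, minutes = 21.1629; 17 + 21.1629/60 = 17.352715
  hemisphere S, so the sign is −
  λ: degrees = first 3 digits = 0, minutes = 0.4356; 0 + 0.4356/60 = 0.007260
  W → negative
Point 5:
  Lat: split at 2 digits → 76° and 19.6974′; 76 + 19.6974/60 = 76.328290
  hemisphere S, so the sign is −
  λ: degrees = first 3 digits = 135, minutes = 11.073; 135 + 11.073/60 = 135.184550
  W ⇒ negate
Point 6:
  Latitude: degrees = first 2 digits = 60, minutes = 12.7641; 60 + 12.7641/60 = 60.212735
  N → positive
  Lon: split at 3 digits → 104° and 57.73178′; 104 + 57.73178/60 = 104.962196
  E → positive

1. 79.67208, 13.58137
2. -30.91830, 35.40736
3. 49.58889, -14.61905
4. -17.35272, -0.00726
5. -76.32829, -135.18455
6. 60.21274, 104.96220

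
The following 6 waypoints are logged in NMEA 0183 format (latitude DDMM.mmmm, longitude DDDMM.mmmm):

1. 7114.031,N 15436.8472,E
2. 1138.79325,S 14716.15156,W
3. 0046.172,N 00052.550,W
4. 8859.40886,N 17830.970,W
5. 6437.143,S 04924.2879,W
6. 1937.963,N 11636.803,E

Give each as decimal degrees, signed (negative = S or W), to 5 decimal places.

Point 1:
  Latitude: degrees = first 2 digits = 71, minutes = 14.031; 71 + 14.031/60 = 71.233850
  N → positive
  λ: split at 3 digits → 154° and 36.8472′; 154 + 36.8472/60 = 154.614120
  E → positive
Point 2:
  φ: split at 2 digits → 11° and 38.79325′; 11 + 38.79325/60 = 11.646554
  S ⇒ negate
  Longitude: split at 3 digits → 147° and 16.15156′; 147 + 16.15156/60 = 147.269193
  hemisphere W, so the sign is −
Point 3:
  Latitude: split at 2 digits → 00° and 46.172′; 0 + 46.172/60 = 0.769533
  N → positive
  Lon: split at 3 digits → 000° and 52.55′; 0 + 52.55/60 = 0.875833
  W ⇒ negate
Point 4:
  Latitude: degrees = first 2 digits = 88, minutes = 59.40886; 88 + 59.40886/60 = 88.990148
  N → positive
  λ: degrees = first 3 digits = 178, minutes = 30.97; 178 + 30.97/60 = 178.516167
  hemisphere W, so the sign is −
Point 5:
  φ: degrees = first 2 digits = 64, minutes = 37.143; 64 + 37.143/60 = 64.619050
  S → negative
  λ: degrees = first 3 digits = 49, minutes = 24.2879; 49 + 24.2879/60 = 49.404798
  W → negative
Point 6:
  Latitude: degrees = first 2 digits = 19, minutes = 37.963; 19 + 37.963/60 = 19.632717
  N ⇒ keep positive
  Lon: degrees = first 3 digits = 116, minutes = 36.803; 116 + 36.803/60 = 116.613383
  E ⇒ keep positive

1. 71.23385, 154.61412
2. -11.64655, -147.26919
3. 0.76953, -0.87583
4. 88.99015, -178.51617
5. -64.61905, -49.40480
6. 19.63272, 116.61338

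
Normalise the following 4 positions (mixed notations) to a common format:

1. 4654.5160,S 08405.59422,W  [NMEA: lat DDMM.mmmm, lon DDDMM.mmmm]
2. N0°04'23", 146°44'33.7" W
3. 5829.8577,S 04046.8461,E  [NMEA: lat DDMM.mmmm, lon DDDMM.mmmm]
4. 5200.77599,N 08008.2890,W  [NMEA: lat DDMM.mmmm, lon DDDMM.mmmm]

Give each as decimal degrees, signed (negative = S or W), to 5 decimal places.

1. -46.90860, -84.09324
2. 0.07306, -146.74269
3. -58.49763, 40.78077
4. 52.01293, -80.13815

Point 1:
  Lat: split at 2 digits → 46° and 54.516′; 46 + 54.516/60 = 46.908600
  S ⇒ negate
  Lon: split at 3 digits → 084° and 5.59422′; 84 + 5.59422/60 = 84.093237
  hemisphere W, so the sign is −
Point 2:
  Latitude: 0 + 4/60 + 23/3600 = 0.073056
  N ⇒ keep positive
  λ: 44′ + 33.7″ = 44.56167′; 146 + 44.56167/60 = 146.742694
  W ⇒ negate
Point 3:
  φ: split at 2 digits → 58° and 29.8577′; 58 + 29.8577/60 = 58.497628
  hemisphere S, so the sign is −
  Lon: split at 3 digits → 040° and 46.8461′; 40 + 46.8461/60 = 40.780768
  E ⇒ keep positive
Point 4:
  Latitude: degrees = first 2 digits = 52, minutes = 0.77599; 52 + 0.77599/60 = 52.012933
  N ⇒ keep positive
  λ: split at 3 digits → 080° and 8.289′; 80 + 8.289/60 = 80.138150
  W → negative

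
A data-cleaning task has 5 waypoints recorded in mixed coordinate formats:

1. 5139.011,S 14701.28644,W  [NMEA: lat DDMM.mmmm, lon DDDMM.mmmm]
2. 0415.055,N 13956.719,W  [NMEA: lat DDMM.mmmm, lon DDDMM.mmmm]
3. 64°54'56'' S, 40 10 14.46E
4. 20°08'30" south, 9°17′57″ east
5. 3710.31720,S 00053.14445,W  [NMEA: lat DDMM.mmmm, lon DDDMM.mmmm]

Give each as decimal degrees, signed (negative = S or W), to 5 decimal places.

Point 1:
  Lat: degrees = first 2 digits = 51, minutes = 39.011; 51 + 39.011/60 = 51.650183
  S → negative
  λ: split at 3 digits → 147° and 1.28644′; 147 + 1.28644/60 = 147.021441
  W → negative
Point 2:
  Lat: split at 2 digits → 04° and 15.055′; 4 + 15.055/60 = 4.250917
  N ⇒ keep positive
  Longitude: degrees = first 3 digits = 139, minutes = 56.719; 139 + 56.719/60 = 139.945317
  W ⇒ negate
Point 3:
  φ: 64 + 54/60 + 56/3600 = 64.915556
  S → negative
  Lon: 40 + 10/60 + 14.46/3600 = 40.170683
  E ⇒ keep positive
Point 4:
  Latitude: 20 + 8/60 + 30/3600 = 20.141667
  S → negative
  Lon: 9° + 17/60 + 57/3600 = 9 + 0.283333 + 0.015833 = 9.299167
  E ⇒ keep positive
Point 5:
  φ: split at 2 digits → 37° and 10.3172′; 37 + 10.3172/60 = 37.171953
  S → negative
  Longitude: degrees = first 3 digits = 0, minutes = 53.14445; 0 + 53.14445/60 = 0.885741
  W ⇒ negate

1. -51.65018, -147.02144
2. 4.25092, -139.94532
3. -64.91556, 40.17068
4. -20.14167, 9.29917
5. -37.17195, -0.88574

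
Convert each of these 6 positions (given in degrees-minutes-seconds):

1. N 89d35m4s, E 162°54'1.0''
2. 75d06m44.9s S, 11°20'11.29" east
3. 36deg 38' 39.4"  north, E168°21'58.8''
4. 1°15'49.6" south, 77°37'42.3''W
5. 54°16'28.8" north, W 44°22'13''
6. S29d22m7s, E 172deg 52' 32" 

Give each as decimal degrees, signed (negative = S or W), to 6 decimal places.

1. 89.584444, 162.900278
2. -75.112472, 11.336469
3. 36.644278, 168.366333
4. -1.263778, -77.628417
5. 54.274667, -44.370278
6. -29.368611, 172.875556

Point 1:
  φ: 35′ + 4″ = 35.06667′; 89 + 35.06667/60 = 89.5844444
  N ⇒ keep positive
  λ: 54′ + 1″ = 54.01667′; 162 + 54.01667/60 = 162.9002778
  E ⇒ keep positive
Point 2:
  φ: 75° + 6/60 + 44.9/3600 = 75 + 0.100000 + 0.012472 = 75.1124722
  S → negative
  Lon: 11° + 20/60 + 11.29/3600 = 11 + 0.333333 + 0.003136 = 11.3364694
  E → positive
Point 3:
  φ: 36° + 38/60 + 39.4/3600 = 36 + 0.633333 + 0.010944 = 36.6442778
  N ⇒ keep positive
  Lon: 168° + 21/60 + 58.8/3600 = 168 + 0.350000 + 0.016333 = 168.3663333
  E → positive
Point 4:
  Latitude: 15′ + 49.6″ = 15.82667′; 1 + 15.82667/60 = 1.2637778
  S ⇒ negate
  λ: 77 + 37/60 + 42.3/3600 = 77.6284167
  W ⇒ negate
Point 5:
  Lat: 54° + 16/60 + 28.8/3600 = 54 + 0.266667 + 0.008000 = 54.2746667
  N → positive
  Lon: 44 + 22/60 + 13/3600 = 44.3702778
  W → negative
Point 6:
  Lat: 29° + 22/60 + 7/3600 = 29 + 0.366667 + 0.001944 = 29.3686111
  S ⇒ negate
  Longitude: 172° + 52/60 + 32/3600 = 172 + 0.866667 + 0.008889 = 172.8755556
  E ⇒ keep positive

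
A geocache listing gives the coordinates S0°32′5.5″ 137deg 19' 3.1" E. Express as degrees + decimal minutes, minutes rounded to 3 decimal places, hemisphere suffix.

Lat: 32 + 5.5/60 = 32.09167′
Longitude: seconds/60 = 0.05167; minutes = 19 + 0.05167 = 19.05167

0° 32.092′ S, 137° 19.052′ E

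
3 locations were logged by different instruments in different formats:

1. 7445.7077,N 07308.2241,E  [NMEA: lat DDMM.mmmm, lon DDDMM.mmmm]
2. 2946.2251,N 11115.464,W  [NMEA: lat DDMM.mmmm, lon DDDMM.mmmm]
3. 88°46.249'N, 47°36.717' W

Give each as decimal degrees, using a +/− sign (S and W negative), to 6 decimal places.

1. 74.761795, 73.137068
2. 29.770418, -111.257733
3. 88.770817, -47.611950

Point 1:
  Lat: degrees = first 2 digits = 74, minutes = 45.7077; 74 + 45.7077/60 = 74.7617950
  N → positive
  λ: split at 3 digits → 073° and 8.2241′; 73 + 8.2241/60 = 73.1370683
  E ⇒ keep positive
Point 2:
  Lat: split at 2 digits → 29° and 46.2251′; 29 + 46.2251/60 = 29.7704183
  N ⇒ keep positive
  λ: degrees = first 3 digits = 111, minutes = 15.464; 111 + 15.464/60 = 111.2577333
  W ⇒ negate
Point 3:
  Latitude: 46.249′ = 0.770817°; total 88.7708167
  N → positive
  λ: 36.717′ = 0.611950°; total 47.6119500
  W → negative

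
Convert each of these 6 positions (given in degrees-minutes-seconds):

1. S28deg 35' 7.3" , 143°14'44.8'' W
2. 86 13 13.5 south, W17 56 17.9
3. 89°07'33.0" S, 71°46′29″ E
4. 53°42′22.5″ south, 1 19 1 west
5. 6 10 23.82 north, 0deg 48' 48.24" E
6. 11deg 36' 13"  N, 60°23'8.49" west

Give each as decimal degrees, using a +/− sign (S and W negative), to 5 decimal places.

1. -28.58536, -143.24578
2. -86.22042, -17.93831
3. -89.12583, 71.77472
4. -53.70625, -1.31694
5. 6.17328, 0.81340
6. 11.60361, -60.38569

Point 1:
  φ: 35′ + 7.3″ = 35.12167′; 28 + 35.12167/60 = 28.585361
  S ⇒ negate
  Longitude: 143° + 14/60 + 44.8/3600 = 143 + 0.233333 + 0.012444 = 143.245778
  W ⇒ negate
Point 2:
  Lat: 86° + 13/60 + 13.5/3600 = 86 + 0.216667 + 0.003750 = 86.220417
  hemisphere S, so the sign is −
  λ: 56′ + 17.9″ = 56.29833′; 17 + 56.29833/60 = 17.938306
  W ⇒ negate
Point 3:
  Lat: 89° + 7/60 + 33/3600 = 89 + 0.116667 + 0.009167 = 89.125833
  hemisphere S, so the sign is −
  Longitude: 46′ + 29″ = 46.48333′; 71 + 46.48333/60 = 71.774722
  E → positive
Point 4:
  Latitude: 53° + 42/60 + 22.5/3600 = 53 + 0.700000 + 0.006250 = 53.706250
  S → negative
  Lon: 19′ + 1″ = 19.01667′; 1 + 19.01667/60 = 1.316944
  W → negative
Point 5:
  φ: 6° + 10/60 + 23.82/3600 = 6 + 0.166667 + 0.006617 = 6.173283
  N → positive
  λ: 48′ + 48.24″ = 48.80400′; 0 + 48.80400/60 = 0.813400
  E ⇒ keep positive
Point 6:
  Lat: 36′ + 13″ = 36.21667′; 11 + 36.21667/60 = 11.603611
  N → positive
  Longitude: 60° + 23/60 + 8.49/3600 = 60 + 0.383333 + 0.002358 = 60.385692
  W ⇒ negate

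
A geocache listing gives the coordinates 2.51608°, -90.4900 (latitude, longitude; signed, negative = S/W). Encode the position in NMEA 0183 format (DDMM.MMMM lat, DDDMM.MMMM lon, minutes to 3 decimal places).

0230.965,N / 09029.400,W

Latitude: fractional part 0.516080 → 30.96480 minutes
Longitude is negative → W; |value| = 90.490000
Lon: minutes = (90.490000 − 90) × 60 = 29.40000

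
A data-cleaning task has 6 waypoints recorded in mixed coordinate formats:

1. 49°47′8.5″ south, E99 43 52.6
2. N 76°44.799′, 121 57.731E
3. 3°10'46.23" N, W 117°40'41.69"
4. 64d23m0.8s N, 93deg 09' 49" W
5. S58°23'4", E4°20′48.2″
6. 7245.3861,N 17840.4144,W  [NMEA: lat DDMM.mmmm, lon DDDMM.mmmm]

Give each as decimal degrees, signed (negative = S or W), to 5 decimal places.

1. -49.78569, 99.73128
2. 76.74665, 121.96218
3. 3.17951, -117.67825
4. 64.38356, -93.16361
5. -58.38444, 4.34672
6. 72.75644, -178.67357

Point 1:
  Latitude: 49° + 47/60 + 8.5/3600 = 49 + 0.783333 + 0.002361 = 49.785694
  S → negative
  λ: 99° + 43/60 + 52.6/3600 = 99 + 0.716667 + 0.014611 = 99.731278
  E ⇒ keep positive
Point 2:
  Lat: 44.799′ = 0.746650°; total 76.746650
  N ⇒ keep positive
  Lon: 57.731′ = 0.962183°; total 121.962183
  E ⇒ keep positive
Point 3:
  φ: 3° + 10/60 + 46.23/3600 = 3 + 0.166667 + 0.012842 = 3.179508
  N ⇒ keep positive
  Longitude: 117° + 40/60 + 41.69/3600 = 117 + 0.666667 + 0.011581 = 117.678247
  W → negative
Point 4:
  φ: 64° + 23/60 + 0.8/3600 = 64 + 0.383333 + 0.000222 = 64.383556
  N → positive
  λ: 93 + 9/60 + 49/3600 = 93.163611
  hemisphere W, so the sign is −
Point 5:
  Lat: 58° + 23/60 + 4/3600 = 58 + 0.383333 + 0.001111 = 58.384444
  S → negative
  λ: 20′ + 48.2″ = 20.80333′; 4 + 20.80333/60 = 4.346722
  E ⇒ keep positive
Point 6:
  φ: degrees = first 2 digits = 72, minutes = 45.3861; 72 + 45.3861/60 = 72.756435
  N → positive
  Longitude: degrees = first 3 digits = 178, minutes = 40.4144; 178 + 40.4144/60 = 178.673573
  W ⇒ negate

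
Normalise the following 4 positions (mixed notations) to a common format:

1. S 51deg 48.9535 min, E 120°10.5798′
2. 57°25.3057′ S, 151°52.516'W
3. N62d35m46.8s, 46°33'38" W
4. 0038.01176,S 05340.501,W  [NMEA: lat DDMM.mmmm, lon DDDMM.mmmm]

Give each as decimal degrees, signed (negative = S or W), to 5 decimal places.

1. -51.81589, 120.17633
2. -57.42176, -151.87527
3. 62.59633, -46.56056
4. -0.63353, -53.67502

Point 1:
  Lat: 51 + 48.9535/60 = 51.815892
  S ⇒ negate
  λ: 10.5798′ = 0.176330°; total 120.176330
  E → positive
Point 2:
  Lat: 25.3057′ = 0.421762°; total 57.421762
  S ⇒ negate
  λ: 52.516′ = 0.875267°; total 151.875267
  W ⇒ negate
Point 3:
  Lat: 62 + 35/60 + 46.8/3600 = 62.596333
  N → positive
  Lon: 46 + 33/60 + 38/3600 = 46.560556
  W → negative
Point 4:
  Latitude: split at 2 digits → 00° and 38.01176′; 0 + 38.01176/60 = 0.633529
  S ⇒ negate
  Longitude: split at 3 digits → 053° and 40.501′; 53 + 40.501/60 = 53.675017
  W → negative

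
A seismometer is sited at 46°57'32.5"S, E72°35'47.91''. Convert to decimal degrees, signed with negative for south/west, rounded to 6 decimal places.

-46.959028, 72.596642

Latitude: 46 + 57/60 + 32.5/3600 = 46.9590278
hemisphere S, so the sign is −
Longitude: 72° + 35/60 + 47.91/3600 = 72 + 0.583333 + 0.013308 = 72.5966417
E ⇒ keep positive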